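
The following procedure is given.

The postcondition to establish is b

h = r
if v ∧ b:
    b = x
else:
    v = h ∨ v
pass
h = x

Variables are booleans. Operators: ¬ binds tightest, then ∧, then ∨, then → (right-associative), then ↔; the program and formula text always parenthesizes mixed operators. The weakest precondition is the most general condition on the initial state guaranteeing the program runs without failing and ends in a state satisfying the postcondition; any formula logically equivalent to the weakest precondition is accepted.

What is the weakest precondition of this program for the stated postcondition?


Working backward. After the program, b must hold.
Before h := x: b
Before skip: b
Then branch requires x; else branch requires b.
Before the if: ((v ∧ b) → x) ∧ ((¬(v ∧ b)) → b)
Before h := r: ((v ∧ b) → x) ∧ ((¬(v ∧ b)) → b)
Answer: WP = ((v ∧ b) → x) ∧ ((¬(v ∧ b)) → b)


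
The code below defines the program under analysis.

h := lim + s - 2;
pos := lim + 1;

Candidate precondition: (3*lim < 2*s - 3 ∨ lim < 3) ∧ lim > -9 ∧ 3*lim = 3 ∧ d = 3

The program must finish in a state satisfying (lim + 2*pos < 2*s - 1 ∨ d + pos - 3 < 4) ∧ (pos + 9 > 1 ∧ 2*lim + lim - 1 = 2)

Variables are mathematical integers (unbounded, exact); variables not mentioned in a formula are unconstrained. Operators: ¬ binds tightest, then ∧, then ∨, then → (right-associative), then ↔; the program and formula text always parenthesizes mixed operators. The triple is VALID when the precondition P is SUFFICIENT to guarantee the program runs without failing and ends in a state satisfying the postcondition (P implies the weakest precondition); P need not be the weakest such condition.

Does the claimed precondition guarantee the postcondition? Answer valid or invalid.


Working backward. After the program, the postcondition (lim + 2*pos < 2*s - 1 ∨ d + pos - 3 < 4) ∧ (pos + 9 > 1 ∧ 2*lim + lim - 1 = 2) must hold; in canonical form it is (lim + 2*pos < 2*s - 1 ∨ d + pos < 7) ∧ pos > -8 ∧ 3*lim = 3.
Before pos := lim + 1: (3*lim < 2*s - 3 ∨ d + lim < 6) ∧ lim > -9 ∧ 3*lim = 3
Before h := lim + s - 2: (3*lim < 2*s - 3 ∨ d + lim < 6) ∧ lim > -9 ∧ 3*lim = 3
The weakest precondition is (3*lim < 2*s - 3 ∨ d + lim < 6) ∧ lim > -9 ∧ 3*lim = 3.
Check whether (3*lim < 2*s - 3 ∨ lim < 3) ∧ lim > -9 ∧ 3*lim = 3 ∧ d = 3 implies it.
Every state satisfying the precondition satisfies the weakest precondition: the implication holds.
Answer: valid


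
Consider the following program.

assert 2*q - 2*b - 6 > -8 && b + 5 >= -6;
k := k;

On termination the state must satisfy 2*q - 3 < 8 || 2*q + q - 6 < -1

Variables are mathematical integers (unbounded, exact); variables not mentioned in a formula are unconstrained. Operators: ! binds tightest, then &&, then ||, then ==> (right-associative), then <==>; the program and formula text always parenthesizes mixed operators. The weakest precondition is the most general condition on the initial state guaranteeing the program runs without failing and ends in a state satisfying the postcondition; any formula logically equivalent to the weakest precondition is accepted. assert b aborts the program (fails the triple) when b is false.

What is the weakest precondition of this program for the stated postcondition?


Working backward. After the program, the postcondition 2*q - 3 < 8 || 2*q + q - 6 < -1 must hold; in canonical form it is 2*q < 11 || 3*q < 5.
Before k := k: 2*q < 11 || 3*q < 5
Before assert 2*q - 2*b - 6 > -8 && b + 5 >= -6: 2*q > 2*b - 2 && b >= -11 && (2*q < 11 || 3*q < 5)
Answer: WP = 2*q > 2*b - 2 && b >= -11 && (2*q < 11 || 3*q < 5)


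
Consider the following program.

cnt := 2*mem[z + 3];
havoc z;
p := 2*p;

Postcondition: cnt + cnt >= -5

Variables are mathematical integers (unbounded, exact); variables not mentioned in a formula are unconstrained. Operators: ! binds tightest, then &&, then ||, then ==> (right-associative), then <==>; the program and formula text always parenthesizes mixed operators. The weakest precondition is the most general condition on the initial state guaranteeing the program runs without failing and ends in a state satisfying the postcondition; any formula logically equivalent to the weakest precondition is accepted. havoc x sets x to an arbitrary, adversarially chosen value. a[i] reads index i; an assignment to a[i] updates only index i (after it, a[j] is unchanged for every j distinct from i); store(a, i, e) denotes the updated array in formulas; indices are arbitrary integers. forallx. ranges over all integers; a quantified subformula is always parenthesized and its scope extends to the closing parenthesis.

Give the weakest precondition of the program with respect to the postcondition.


Working backward. After the program, the postcondition cnt + cnt >= -5 must hold; in canonical form it is 2*cnt >= -5.
Before p := 2*p: 2*cnt >= -5
Before havoc z: 2*cnt >= -5
Before cnt := 2*mem[z + 3]: 4*mem[z + 3] >= -5
Answer: WP = 4*mem[z + 3] >= -5


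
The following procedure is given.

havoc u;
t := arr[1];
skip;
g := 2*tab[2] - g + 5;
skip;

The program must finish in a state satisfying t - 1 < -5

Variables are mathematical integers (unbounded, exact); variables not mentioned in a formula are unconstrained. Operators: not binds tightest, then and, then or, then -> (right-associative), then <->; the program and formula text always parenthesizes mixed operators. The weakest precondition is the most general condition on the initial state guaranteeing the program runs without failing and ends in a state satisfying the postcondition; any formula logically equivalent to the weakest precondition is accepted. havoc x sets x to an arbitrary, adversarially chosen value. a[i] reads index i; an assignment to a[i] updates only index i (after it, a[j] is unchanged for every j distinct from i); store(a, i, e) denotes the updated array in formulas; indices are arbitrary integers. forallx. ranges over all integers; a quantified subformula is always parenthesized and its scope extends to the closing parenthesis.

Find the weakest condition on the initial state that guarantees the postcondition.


Working backward. After the program, the postcondition t - 1 < -5 must hold; in canonical form it is t < -4.
Before skip: t < -4
Before g := 2*tab[2] - g + 5: t < -4
Before skip: t < -4
Before t := arr[1]: arr[1] < -4
Before havoc u: arr[1] < -4
Answer: WP = arr[1] < -4


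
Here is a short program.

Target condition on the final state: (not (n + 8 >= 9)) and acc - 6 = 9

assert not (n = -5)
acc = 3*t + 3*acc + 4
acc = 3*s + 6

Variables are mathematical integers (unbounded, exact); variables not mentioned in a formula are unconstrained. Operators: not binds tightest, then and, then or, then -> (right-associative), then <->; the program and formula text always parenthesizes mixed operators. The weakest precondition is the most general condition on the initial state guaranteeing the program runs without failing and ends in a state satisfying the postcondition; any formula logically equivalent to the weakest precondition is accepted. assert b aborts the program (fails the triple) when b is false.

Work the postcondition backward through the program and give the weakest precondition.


Working backward. After the program, the postcondition (not (n + 8 >= 9)) and acc - 6 = 9 must hold; in canonical form it is (not (n >= 1)) and acc = 15.
Before acc := 3*s + 6: (not (n >= 1)) and 3*s = 9
Before acc := 3*t + 3*acc + 4: (not (n >= 1)) and 3*s = 9
Before assert not (n = -5): (not (n = -5)) and (not (n >= 1)) and 3*s = 9
Answer: WP = (not (n = -5)) and (not (n >= 1)) and 3*s = 9


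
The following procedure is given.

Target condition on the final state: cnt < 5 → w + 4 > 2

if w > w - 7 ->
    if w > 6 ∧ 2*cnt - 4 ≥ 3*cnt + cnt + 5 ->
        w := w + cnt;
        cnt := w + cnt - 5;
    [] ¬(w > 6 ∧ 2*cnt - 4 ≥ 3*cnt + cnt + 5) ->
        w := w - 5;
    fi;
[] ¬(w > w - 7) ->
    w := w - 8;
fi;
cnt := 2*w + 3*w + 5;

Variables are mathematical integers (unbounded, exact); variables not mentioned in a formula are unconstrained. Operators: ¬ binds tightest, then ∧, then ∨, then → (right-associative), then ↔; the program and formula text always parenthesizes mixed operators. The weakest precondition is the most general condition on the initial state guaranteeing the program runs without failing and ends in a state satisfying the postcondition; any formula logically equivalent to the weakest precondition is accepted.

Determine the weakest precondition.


Working backward. After the program, the postcondition cnt < 5 → w + 4 > 2 must hold; in canonical form it is cnt < 5 → w > -2.
Before cnt := 2*w + 3*w + 5: 5*w < 0 → w > -2
Then branch requires ((w > 6 ∧ 2*cnt ≤ -9) → (5*cnt + 5*w < 0 → cnt + w > -2)) ∧ ((¬(w > 6 ∧ 2*cnt ≤ -9)) → (5*w < 25 → w > 3)); else branch requires 5*w < 40 → w > 6.
Before the if: ((w > 6 ∧ 2*cnt ≤ -9) → (5*cnt + 5*w < 0 → cnt + w > -2)) ∧ ((¬(w > 6 ∧ 2*cnt ≤ -9)) → (5*w < 25 → w > 3))
Answer: WP = ((w > 6 ∧ 2*cnt ≤ -9) → (5*cnt + 5*w < 0 → cnt + w > -2)) ∧ ((¬(w > 6 ∧ 2*cnt ≤ -9)) → (5*w < 25 → w > 3))


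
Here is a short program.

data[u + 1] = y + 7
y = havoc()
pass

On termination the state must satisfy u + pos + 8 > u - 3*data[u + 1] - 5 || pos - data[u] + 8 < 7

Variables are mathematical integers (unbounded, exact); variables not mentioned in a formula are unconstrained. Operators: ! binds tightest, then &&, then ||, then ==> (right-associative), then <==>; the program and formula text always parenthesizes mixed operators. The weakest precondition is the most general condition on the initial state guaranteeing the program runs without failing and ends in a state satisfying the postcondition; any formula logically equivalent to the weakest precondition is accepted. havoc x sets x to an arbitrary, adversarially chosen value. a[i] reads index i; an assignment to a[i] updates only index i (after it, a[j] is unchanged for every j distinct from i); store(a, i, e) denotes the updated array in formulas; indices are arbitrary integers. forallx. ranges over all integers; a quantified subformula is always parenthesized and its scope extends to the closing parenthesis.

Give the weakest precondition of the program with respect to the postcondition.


Working backward. After the program, the postcondition u + pos + 8 > u - 3*data[u + 1] - 5 || pos - data[u] + 8 < 7 must hold; in canonical form it is 3*data[u + 1] + pos > -13 || pos < data[u] - 1.
Before skip: 3*data[u + 1] + pos > -13 || pos < data[u] - 1
Before havoc y: 3*data[u + 1] + pos > -13 || pos < data[u] - 1
Before data[u + 1] := y + 7: 3*store(data, u + 1, y + 7)[u + 1] + pos > -13 || pos < store(data, u + 1, y + 7)[u] - 1
Answer: WP = 3*store(data, u + 1, y + 7)[u + 1] + pos > -13 || pos < store(data, u + 1, y + 7)[u] - 1


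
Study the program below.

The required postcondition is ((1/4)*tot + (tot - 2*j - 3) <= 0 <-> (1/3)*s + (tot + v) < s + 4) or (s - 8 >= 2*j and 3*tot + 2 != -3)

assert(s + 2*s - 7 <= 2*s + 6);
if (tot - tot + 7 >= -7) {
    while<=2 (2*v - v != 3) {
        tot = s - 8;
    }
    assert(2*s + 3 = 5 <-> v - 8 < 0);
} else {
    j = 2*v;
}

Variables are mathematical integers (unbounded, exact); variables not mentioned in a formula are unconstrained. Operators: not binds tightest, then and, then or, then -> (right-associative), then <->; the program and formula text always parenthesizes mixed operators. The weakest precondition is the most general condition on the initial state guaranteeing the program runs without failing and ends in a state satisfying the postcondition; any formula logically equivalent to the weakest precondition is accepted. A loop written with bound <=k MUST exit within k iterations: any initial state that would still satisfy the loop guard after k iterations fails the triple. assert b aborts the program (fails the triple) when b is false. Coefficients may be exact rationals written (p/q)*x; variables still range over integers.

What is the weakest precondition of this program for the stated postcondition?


Working backward. After the program, the postcondition ((1/4)*tot + (tot - 2*j - 3) <= 0 <-> (1/3)*s + (tot + v) < s + 4) or (s - 8 >= 2*j and 3*tot + 2 != -3) must hold; in canonical form it is ((5/4)*tot <= 2*j + 3 <-> tot + v < (2/3)*s + 4) or (s >= 2*j + 8 and 3*tot != -5).
Then branch requires (v != 3 -> ((v != 3 -> ((not (v != 3)) and (2*s = 2 <-> v < 8) and (((5/4)*s <= 2*j + 13 <-> (1/3)*s + v < 12) or (s >= 2*j + 8 and 3*s != 19)))) and ((not (v != 3)) -> ((2*s = 2 <-> v < 8) and (((5/4)*s <= 2*j + 13 <-> (1/3)*s + v < 12) or (s >= 2*j + 8 and 3*s != 19)))))) and ((not (v != 3)) -> ((2*s = 2 <-> v < 8) and (((5/4)*tot <= 2*j + 3 <-> tot + v < (2/3)*s + 4) or (s >= 2*j + 8 and 3*tot != -5)))); else branch requires ((5/4)*tot <= 4*v + 3 <-> tot + v < (2/3)*s + 4) or (s >= 4*v + 8 and 3*tot != -5).
Before the if: (v != 3 -> ((v != 3 -> ((not (v != 3)) and (2*s = 2 <-> v < 8) and (((5/4)*s <= 2*j + 13 <-> (1/3)*s + v < 12) or (s >= 2*j + 8 and 3*s != 19)))) and ((not (v != 3)) -> ((2*s = 2 <-> v < 8) and (((5/4)*s <= 2*j + 13 <-> (1/3)*s + v < 12) or (s >= 2*j + 8 and 3*s != 19)))))) and ((not (v != 3)) -> ((2*s = 2 <-> v < 8) and (((5/4)*tot <= 2*j + 3 <-> tot + v < (2/3)*s + 4) or (s >= 2*j + 8 and 3*tot != -5))))
Before assert s + 2*s - 7 <= 2*s + 6: s <= 13 and (v != 3 -> ((v != 3 -> ((not (v != 3)) and (2*s = 2 <-> v < 8) and (((5/4)*s <= 2*j + 13 <-> (1/3)*s + v < 12) or (s >= 2*j + 8 and 3*s != 19)))) and ((not (v != 3)) -> ((2*s = 2 <-> v < 8) and (((5/4)*s <= 2*j + 13 <-> (1/3)*s + v < 12) or (s >= 2*j + 8 and 3*s != 19)))))) and ((not (v != 3)) -> ((2*s = 2 <-> v < 8) and (((5/4)*tot <= 2*j + 3 <-> tot + v < (2/3)*s + 4) or (s >= 2*j + 8 and 3*tot != -5))))
Answer: WP = s <= 13 and (v != 3 -> ((v != 3 -> ((not (v != 3)) and (2*s = 2 <-> v < 8) and (((5/4)*s <= 2*j + 13 <-> (1/3)*s + v < 12) or (s >= 2*j + 8 and 3*s != 19)))) and ((not (v != 3)) -> ((2*s = 2 <-> v < 8) and (((5/4)*s <= 2*j + 13 <-> (1/3)*s + v < 12) or (s >= 2*j + 8 and 3*s != 19)))))) and ((not (v != 3)) -> ((2*s = 2 <-> v < 8) and (((5/4)*tot <= 2*j + 3 <-> tot + v < (2/3)*s + 4) or (s >= 2*j + 8 and 3*tot != -5))))


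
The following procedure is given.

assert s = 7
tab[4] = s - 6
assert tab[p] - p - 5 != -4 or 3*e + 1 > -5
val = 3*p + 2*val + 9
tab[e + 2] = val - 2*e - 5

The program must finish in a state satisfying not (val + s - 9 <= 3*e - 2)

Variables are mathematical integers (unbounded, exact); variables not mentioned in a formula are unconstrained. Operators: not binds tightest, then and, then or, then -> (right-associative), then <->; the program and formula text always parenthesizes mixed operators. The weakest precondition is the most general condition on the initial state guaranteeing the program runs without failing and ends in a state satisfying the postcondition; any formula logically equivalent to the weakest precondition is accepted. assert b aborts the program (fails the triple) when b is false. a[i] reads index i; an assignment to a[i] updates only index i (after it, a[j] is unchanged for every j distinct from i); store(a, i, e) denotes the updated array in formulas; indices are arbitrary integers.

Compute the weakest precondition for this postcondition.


Working backward. After the program, the postcondition not (val + s - 9 <= 3*e - 2) must hold; in canonical form it is not (s + val <= 3*e + 7).
Before tab[e + 2] := val - 2*e - 5: not (s + val <= 3*e + 7)
Before val := 3*p + 2*val + 9: not (3*p + s + 2*val <= 3*e - 2)
Before assert tab[p] - p - 5 != -4 or 3*e + 1 > -5: (tab[p] != p + 1 or 3*e > -6) and (not (3*p + s + 2*val <= 3*e - 2))
Before tab[4] := s - 6: (store(tab, 4, s - 6)[p] != p + 1 or 3*e > -6) and (not (3*p + s + 2*val <= 3*e - 2))
Before assert s = 7: s = 7 and (store(tab, 4, s - 6)[p] != p + 1 or 3*e > -6) and (not (3*p + s + 2*val <= 3*e - 2))
Answer: WP = s = 7 and (store(tab, 4, s - 6)[p] != p + 1 or 3*e > -6) and (not (3*p + s + 2*val <= 3*e - 2))


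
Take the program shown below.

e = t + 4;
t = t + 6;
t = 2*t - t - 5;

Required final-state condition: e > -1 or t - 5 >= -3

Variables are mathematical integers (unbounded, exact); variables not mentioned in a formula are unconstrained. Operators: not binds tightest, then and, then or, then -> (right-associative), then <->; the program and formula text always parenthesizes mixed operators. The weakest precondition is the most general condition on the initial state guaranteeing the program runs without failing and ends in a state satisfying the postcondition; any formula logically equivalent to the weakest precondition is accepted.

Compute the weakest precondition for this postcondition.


Working backward. After the program, the postcondition e > -1 or t - 5 >= -3 must hold; in canonical form it is e > -1 or t >= 2.
Before t := 2*t - t - 5: e > -1 or t >= 7
Before t := t + 6: e > -1 or t >= 1
Before e := t + 4: t > -5 or t >= 1
Answer: WP = t > -5 or t >= 1


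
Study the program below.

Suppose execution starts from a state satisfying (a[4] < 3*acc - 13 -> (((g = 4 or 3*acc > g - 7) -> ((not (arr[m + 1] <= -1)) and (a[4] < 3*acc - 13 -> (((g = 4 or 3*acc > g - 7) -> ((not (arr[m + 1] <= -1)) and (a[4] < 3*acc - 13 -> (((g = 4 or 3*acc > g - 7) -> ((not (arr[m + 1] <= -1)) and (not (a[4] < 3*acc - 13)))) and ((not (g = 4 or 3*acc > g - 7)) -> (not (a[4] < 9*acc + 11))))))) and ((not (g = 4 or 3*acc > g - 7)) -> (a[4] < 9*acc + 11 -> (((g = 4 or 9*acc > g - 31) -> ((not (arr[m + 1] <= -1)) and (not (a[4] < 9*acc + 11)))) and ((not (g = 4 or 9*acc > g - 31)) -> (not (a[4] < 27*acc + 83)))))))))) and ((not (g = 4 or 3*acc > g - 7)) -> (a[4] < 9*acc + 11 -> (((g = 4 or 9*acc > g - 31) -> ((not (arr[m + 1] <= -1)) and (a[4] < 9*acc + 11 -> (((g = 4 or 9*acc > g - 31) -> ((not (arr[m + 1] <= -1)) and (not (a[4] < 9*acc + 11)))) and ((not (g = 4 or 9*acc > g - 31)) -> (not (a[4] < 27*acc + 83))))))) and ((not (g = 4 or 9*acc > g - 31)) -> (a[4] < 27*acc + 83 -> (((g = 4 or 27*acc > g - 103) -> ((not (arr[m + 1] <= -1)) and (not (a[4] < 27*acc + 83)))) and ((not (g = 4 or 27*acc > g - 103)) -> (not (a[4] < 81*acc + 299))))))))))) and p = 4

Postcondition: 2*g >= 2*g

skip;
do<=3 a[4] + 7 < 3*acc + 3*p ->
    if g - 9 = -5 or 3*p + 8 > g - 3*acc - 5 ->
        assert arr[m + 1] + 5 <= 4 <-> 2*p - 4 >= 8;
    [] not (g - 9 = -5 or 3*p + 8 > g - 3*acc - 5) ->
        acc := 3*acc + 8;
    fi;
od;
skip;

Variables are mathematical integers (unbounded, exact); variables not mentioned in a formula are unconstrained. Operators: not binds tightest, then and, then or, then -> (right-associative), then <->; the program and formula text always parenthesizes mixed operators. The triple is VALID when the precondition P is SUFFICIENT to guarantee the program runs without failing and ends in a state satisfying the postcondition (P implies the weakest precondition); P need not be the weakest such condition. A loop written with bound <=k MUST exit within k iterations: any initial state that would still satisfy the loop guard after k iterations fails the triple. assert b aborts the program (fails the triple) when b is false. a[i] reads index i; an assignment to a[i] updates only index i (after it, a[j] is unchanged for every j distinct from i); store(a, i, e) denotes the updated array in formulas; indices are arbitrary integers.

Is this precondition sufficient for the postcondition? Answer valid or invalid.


Working backward. After the program, the postcondition 2*g >= 2*g must hold; in canonical form it is true.
Before skip: true
Before the loop (bound <=3), unroll the exhaustion recursion (WP_0 = exit-now case; WP_j = one more guarded iteration, up to j = 3):
  WP_0: not (a[4] < 3*acc + 3*p - 7)
  WP_1: a[4] < 3*acc + 3*p - 7 -> (((g = 4 or 3*acc + 3*p > g - 13) -> ((arr[m + 1] <= -1 <-> 2*p >= 12) and (not (a[4] < 3*acc + 3*p - 7)))) and ((not (g = 4 or 3*acc + 3*p > g - 13)) -> (not (a[4] < 9*acc + 3*p + 17))))
  WP_2: a[4] < 3*acc + 3*p - 7 -> (((g = 4 or 3*acc + 3*p > g - 13) -> ((arr[m + 1] <= -1 <-> 2*p >= 12) and (a[4] < 3*acc + 3*p - 7 -> (((g = 4 or 3*acc + 3*p > g - 13) -> ((arr[m + 1] <= -1 <-> 2*p >= 12) and (not (a[4] < 3*acc + 3*p - 7)))) and ((not (g = 4 or 3*acc + 3*p > g - 13)) -> (not (a[4] < 9*acc + 3*p + 17))))))) and ((not (g = 4 or 3*acc + 3*p > g - 13)) -> (a[4] < 9*acc + 3*p + 17 -> (((g = 4 or 9*acc + 3*p > g - 37) -> ((arr[m + 1] <= -1 <-> 2*p >= 12) and (not (a[4] < 9*acc + 3*p + 17)))) and ((not (g = 4 or 9*acc + 3*p > g - 37)) -> (not (a[4] < 27*acc + 3*p + 89)))))))
  WP_3: a[4] < 3*acc + 3*p - 7 -> (((g = 4 or 3*acc + 3*p > g - 13) -> ((arr[m + 1] <= -1 <-> 2*p >= 12) and (a[4] < 3*acc + 3*p - 7 -> (((g = 4 or 3*acc + 3*p > g - 13) -> ((arr[m + 1] <= -1 <-> 2*p >= 12) and (a[4] < 3*acc + 3*p - 7 -> (((g = 4 or 3*acc + 3*p > g - 13) -> ((arr[m + 1] <= -1 <-> 2*p >= 12) and (not (a[4] < 3*acc + 3*p - 7)))) and ((not (g = 4 or 3*acc + 3*p > g - 13)) -> (not (a[4] < 9*acc + 3*p + 17))))))) and ((not (g = 4 or 3*acc + 3*p > g - 13)) -> (a[4] < 9*acc + 3*p + 17 -> (((g = 4 or 9*acc + 3*p > g - 37) -> ((arr[m + 1] <= -1 <-> 2*p >= 12) and (not (a[4] < 9*acc + 3*p + 17)))) and ((not (g = 4 or 9*acc + 3*p > g - 37)) -> (not (a[4] < 27*acc + 3*p + 89)))))))))) and ((not (g = 4 or 3*acc + 3*p > g - 13)) -> (a[4] < 9*acc + 3*p + 17 -> (((g = 4 or 9*acc + 3*p > g - 37) -> ((arr[m + 1] <= -1 <-> 2*p >= 12) and (a[4] < 9*acc + 3*p + 17 -> (((g = 4 or 9*acc + 3*p > g - 37) -> ((arr[m + 1] <= -1 <-> 2*p >= 12) and (not (a[4] < 9*acc + 3*p + 17)))) and ((not (g = 4 or 9*acc + 3*p > g - 37)) -> (not (a[4] < 27*acc + 3*p + 89))))))) and ((not (g = 4 or 9*acc + 3*p > g - 37)) -> (a[4] < 27*acc + 3*p + 89 -> (((g = 4 or 27*acc + 3*p > g - 109) -> ((arr[m + 1] <= -1 <-> 2*p >= 12) and (not (a[4] < 27*acc + 3*p + 89)))) and ((not (g = 4 or 27*acc + 3*p > g - 109)) -> (not (a[4] < 81*acc + 3*p + 305))))))))))
So before the loop: a[4] < 3*acc + 3*p - 7 -> (((g = 4 or 3*acc + 3*p > g - 13) -> ((arr[m + 1] <= -1 <-> 2*p >= 12) and (a[4] < 3*acc + 3*p - 7 -> (((g = 4 or 3*acc + 3*p > g - 13) -> ((arr[m + 1] <= -1 <-> 2*p >= 12) and (a[4] < 3*acc + 3*p - 7 -> (((g = 4 or 3*acc + 3*p > g - 13) -> ((arr[m + 1] <= -1 <-> 2*p >= 12) and (not (a[4] < 3*acc + 3*p - 7)))) and ((not (g = 4 or 3*acc + 3*p > g - 13)) -> (not (a[4] < 9*acc + 3*p + 17))))))) and ((not (g = 4 or 3*acc + 3*p > g - 13)) -> (a[4] < 9*acc + 3*p + 17 -> (((g = 4 or 9*acc + 3*p > g - 37) -> ((arr[m + 1] <= -1 <-> 2*p >= 12) and (not (a[4] < 9*acc + 3*p + 17)))) and ((not (g = 4 or 9*acc + 3*p > g - 37)) -> (not (a[4] < 27*acc + 3*p + 89)))))))))) and ((not (g = 4 or 3*acc + 3*p > g - 13)) -> (a[4] < 9*acc + 3*p + 17 -> (((g = 4 or 9*acc + 3*p > g - 37) -> ((arr[m + 1] <= -1 <-> 2*p >= 12) and (a[4] < 9*acc + 3*p + 17 -> (((g = 4 or 9*acc + 3*p > g - 37) -> ((arr[m + 1] <= -1 <-> 2*p >= 12) and (not (a[4] < 9*acc + 3*p + 17)))) and ((not (g = 4 or 9*acc + 3*p > g - 37)) -> (not (a[4] < 27*acc + 3*p + 89))))))) and ((not (g = 4 or 9*acc + 3*p > g - 37)) -> (a[4] < 27*acc + 3*p + 89 -> (((g = 4 or 27*acc + 3*p > g - 109) -> ((arr[m + 1] <= -1 <-> 2*p >= 12) and (not (a[4] < 27*acc + 3*p + 89)))) and ((not (g = 4 or 27*acc + 3*p > g - 109)) -> (not (a[4] < 81*acc + 3*p + 305))))))))))
Before skip: a[4] < 3*acc + 3*p - 7 -> (((g = 4 or 3*acc + 3*p > g - 13) -> ((arr[m + 1] <= -1 <-> 2*p >= 12) and (a[4] < 3*acc + 3*p - 7 -> (((g = 4 or 3*acc + 3*p > g - 13) -> ((arr[m + 1] <= -1 <-> 2*p >= 12) and (a[4] < 3*acc + 3*p - 7 -> (((g = 4 or 3*acc + 3*p > g - 13) -> ((arr[m + 1] <= -1 <-> 2*p >= 12) and (not (a[4] < 3*acc + 3*p - 7)))) and ((not (g = 4 or 3*acc + 3*p > g - 13)) -> (not (a[4] < 9*acc + 3*p + 17))))))) and ((not (g = 4 or 3*acc + 3*p > g - 13)) -> (a[4] < 9*acc + 3*p + 17 -> (((g = 4 or 9*acc + 3*p > g - 37) -> ((arr[m + 1] <= -1 <-> 2*p >= 12) and (not (a[4] < 9*acc + 3*p + 17)))) and ((not (g = 4 or 9*acc + 3*p > g - 37)) -> (not (a[4] < 27*acc + 3*p + 89)))))))))) and ((not (g = 4 or 3*acc + 3*p > g - 13)) -> (a[4] < 9*acc + 3*p + 17 -> (((g = 4 or 9*acc + 3*p > g - 37) -> ((arr[m + 1] <= -1 <-> 2*p >= 12) and (a[4] < 9*acc + 3*p + 17 -> (((g = 4 or 9*acc + 3*p > g - 37) -> ((arr[m + 1] <= -1 <-> 2*p >= 12) and (not (a[4] < 9*acc + 3*p + 17)))) and ((not (g = 4 or 9*acc + 3*p > g - 37)) -> (not (a[4] < 27*acc + 3*p + 89))))))) and ((not (g = 4 or 9*acc + 3*p > g - 37)) -> (a[4] < 27*acc + 3*p + 89 -> (((g = 4 or 27*acc + 3*p > g - 109) -> ((arr[m + 1] <= -1 <-> 2*p >= 12) and (not (a[4] < 27*acc + 3*p + 89)))) and ((not (g = 4 or 27*acc + 3*p > g - 109)) -> (not (a[4] < 81*acc + 3*p + 305))))))))))
The weakest precondition is a[4] < 3*acc + 3*p - 7 -> (((g = 4 or 3*acc + 3*p > g - 13) -> ((arr[m + 1] <= -1 <-> 2*p >= 12) and (a[4] < 3*acc + 3*p - 7 -> (((g = 4 or 3*acc + 3*p > g - 13) -> ((arr[m + 1] <= -1 <-> 2*p >= 12) and (a[4] < 3*acc + 3*p - 7 -> (((g = 4 or 3*acc + 3*p > g - 13) -> ((arr[m + 1] <= -1 <-> 2*p >= 12) and (not (a[4] < 3*acc + 3*p - 7)))) and ((not (g = 4 or 3*acc + 3*p > g - 13)) -> (not (a[4] < 9*acc + 3*p + 17))))))) and ((not (g = 4 or 3*acc + 3*p > g - 13)) -> (a[4] < 9*acc + 3*p + 17 -> (((g = 4 or 9*acc + 3*p > g - 37) -> ((arr[m + 1] <= -1 <-> 2*p >= 12) and (not (a[4] < 9*acc + 3*p + 17)))) and ((not (g = 4 or 9*acc + 3*p > g - 37)) -> (not (a[4] < 27*acc + 3*p + 89)))))))))) and ((not (g = 4 or 3*acc + 3*p > g - 13)) -> (a[4] < 9*acc + 3*p + 17 -> (((g = 4 or 9*acc + 3*p > g - 37) -> ((arr[m + 1] <= -1 <-> 2*p >= 12) and (a[4] < 9*acc + 3*p + 17 -> (((g = 4 or 9*acc + 3*p > g - 37) -> ((arr[m + 1] <= -1 <-> 2*p >= 12) and (not (a[4] < 9*acc + 3*p + 17)))) and ((not (g = 4 or 9*acc + 3*p > g - 37)) -> (not (a[4] < 27*acc + 3*p + 89))))))) and ((not (g = 4 or 9*acc + 3*p > g - 37)) -> (a[4] < 27*acc + 3*p + 89 -> (((g = 4 or 27*acc + 3*p > g - 109) -> ((arr[m + 1] <= -1 <-> 2*p >= 12) and (not (a[4] < 27*acc + 3*p + 89)))) and ((not (g = 4 or 27*acc + 3*p > g - 109)) -> (not (a[4] < 81*acc + 3*p + 305)))))))))).
Check whether (a[4] < 3*acc - 13 -> (((g = 4 or 3*acc > g - 7) -> ((not (arr[m + 1] <= -1)) and (a[4] < 3*acc - 13 -> (((g = 4 or 3*acc > g - 7) -> ((not (arr[m + 1] <= -1)) and (a[4] < 3*acc - 13 -> (((g = 4 or 3*acc > g - 7) -> ((not (arr[m + 1] <= -1)) and (not (a[4] < 3*acc - 13)))) and ((not (g = 4 or 3*acc > g - 7)) -> (not (a[4] < 9*acc + 11))))))) and ((not (g = 4 or 3*acc > g - 7)) -> (a[4] < 9*acc + 11 -> (((g = 4 or 9*acc > g - 31) -> ((not (arr[m + 1] <= -1)) and (not (a[4] < 9*acc + 11)))) and ((not (g = 4 or 9*acc > g - 31)) -> (not (a[4] < 27*acc + 83)))))))))) and ((not (g = 4 or 3*acc > g - 7)) -> (a[4] < 9*acc + 11 -> (((g = 4 or 9*acc > g - 31) -> ((not (arr[m + 1] <= -1)) and (a[4] < 9*acc + 11 -> (((g = 4 or 9*acc > g - 31) -> ((not (arr[m + 1] <= -1)) and (not (a[4] < 9*acc + 11)))) and ((not (g = 4 or 9*acc > g - 31)) -> (not (a[4] < 27*acc + 83))))))) and ((not (g = 4 or 9*acc > g - 31)) -> (a[4] < 27*acc + 83 -> (((g = 4 or 27*acc > g - 103) -> ((not (arr[m + 1] <= -1)) and (not (a[4] < 27*acc + 83)))) and ((not (g = 4 or 27*acc > g - 103)) -> (not (a[4] < 81*acc + 299))))))))))) and p = 4 implies it.
Countermodel: at the initial state a = {[1] = 0, [4] = 0, elsewhere 0}, acc = 0, arr = {[1] = 0, [4] = 0, elsewhere 0}, g = 25, m = 0, p = 4, the precondition holds but the weakest precondition fails.
Answer: invalid


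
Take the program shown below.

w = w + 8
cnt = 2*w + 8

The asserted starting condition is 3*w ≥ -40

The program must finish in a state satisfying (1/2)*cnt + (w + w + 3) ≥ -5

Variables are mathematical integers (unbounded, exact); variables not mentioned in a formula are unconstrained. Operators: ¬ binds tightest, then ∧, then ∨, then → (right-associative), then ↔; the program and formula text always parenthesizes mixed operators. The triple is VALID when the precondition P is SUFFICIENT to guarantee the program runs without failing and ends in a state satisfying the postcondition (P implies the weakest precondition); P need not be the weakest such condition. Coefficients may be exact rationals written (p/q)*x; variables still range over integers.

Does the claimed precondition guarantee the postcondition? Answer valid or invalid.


Working backward. After the program, the postcondition (1/2)*cnt + (w + w + 3) ≥ -5 must hold; in canonical form it is (1/2)*cnt + 2*w ≥ -8.
Before cnt := 2*w + 8: 3*w ≥ -12
Before w := w + 8: 3*w ≥ -36
The weakest precondition is 3*w ≥ -36.
Check whether 3*w ≥ -40 implies it.
Countermodel: at the initial state w = -13, the precondition holds but the weakest precondition fails.
Answer: invalid


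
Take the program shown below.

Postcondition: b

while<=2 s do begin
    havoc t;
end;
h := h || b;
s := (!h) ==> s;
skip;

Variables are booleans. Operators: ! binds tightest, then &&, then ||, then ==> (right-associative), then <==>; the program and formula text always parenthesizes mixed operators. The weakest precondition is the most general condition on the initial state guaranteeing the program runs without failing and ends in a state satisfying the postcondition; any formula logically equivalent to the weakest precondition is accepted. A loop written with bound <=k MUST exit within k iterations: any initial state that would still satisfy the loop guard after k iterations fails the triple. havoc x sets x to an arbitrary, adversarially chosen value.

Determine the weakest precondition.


Working backward. After the program, b must hold.
Before skip: b
Before s := (!h) ==> s: b
Before h := h || b: b
Before the loop (bound <=2), unroll the exhaustion recursion (WP_0 = exit-now case; WP_j = one more guarded iteration, up to j = 2):
  WP_0: (!s) && b
  WP_1: (s ==> ((!s) && b)) && ((!s) ==> b)
  WP_2: (s ==> ((s ==> ((!s) && b)) && ((!s) ==> b))) && ((!s) ==> b)
So before the loop: (s ==> ((s ==> ((!s) && b)) && ((!s) ==> b))) && ((!s) ==> b)
Answer: WP = (s ==> ((s ==> ((!s) && b)) && ((!s) ==> b))) && ((!s) ==> b)


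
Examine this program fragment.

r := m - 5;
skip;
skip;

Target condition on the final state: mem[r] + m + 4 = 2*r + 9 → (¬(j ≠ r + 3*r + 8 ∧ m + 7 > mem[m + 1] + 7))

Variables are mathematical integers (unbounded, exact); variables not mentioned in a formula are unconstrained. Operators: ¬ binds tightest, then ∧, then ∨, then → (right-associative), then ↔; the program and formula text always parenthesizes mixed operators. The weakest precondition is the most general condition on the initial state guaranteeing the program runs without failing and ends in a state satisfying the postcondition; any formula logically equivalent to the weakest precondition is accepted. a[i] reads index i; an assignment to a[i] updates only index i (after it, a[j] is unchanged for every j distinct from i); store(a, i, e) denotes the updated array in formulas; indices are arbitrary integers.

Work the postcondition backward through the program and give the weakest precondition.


Working backward. After the program, the postcondition mem[r] + m + 4 = 2*r + 9 → (¬(j ≠ r + 3*r + 8 ∧ m + 7 > mem[m + 1] + 7)) must hold; in canonical form it is mem[r] + m = 2*r + 5 → (¬(j ≠ 4*r + 8 ∧ m > mem[m + 1])).
Before skip: mem[r] + m = 2*r + 5 → (¬(j ≠ 4*r + 8 ∧ m > mem[m + 1]))
Before skip: mem[r] + m = 2*r + 5 → (¬(j ≠ 4*r + 8 ∧ m > mem[m + 1]))
Before r := m - 5: mem[m - 5] = m - 5 → (¬(j ≠ 4*m - 12 ∧ m > mem[m + 1]))
Answer: WP = mem[m - 5] = m - 5 → (¬(j ≠ 4*m - 12 ∧ m > mem[m + 1]))


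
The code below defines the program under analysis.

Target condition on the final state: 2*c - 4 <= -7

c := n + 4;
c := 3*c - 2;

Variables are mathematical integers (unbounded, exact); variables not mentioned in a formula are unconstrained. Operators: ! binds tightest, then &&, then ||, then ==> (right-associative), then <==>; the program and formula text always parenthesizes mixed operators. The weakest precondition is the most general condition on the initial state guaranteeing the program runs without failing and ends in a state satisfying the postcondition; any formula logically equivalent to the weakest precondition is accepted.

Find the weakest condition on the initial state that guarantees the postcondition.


Working backward. After the program, the postcondition 2*c - 4 <= -7 must hold; in canonical form it is 2*c <= -3.
Before c := 3*c - 2: 6*c <= 1
Before c := n + 4: 6*n <= -23
Answer: WP = 6*n <= -23


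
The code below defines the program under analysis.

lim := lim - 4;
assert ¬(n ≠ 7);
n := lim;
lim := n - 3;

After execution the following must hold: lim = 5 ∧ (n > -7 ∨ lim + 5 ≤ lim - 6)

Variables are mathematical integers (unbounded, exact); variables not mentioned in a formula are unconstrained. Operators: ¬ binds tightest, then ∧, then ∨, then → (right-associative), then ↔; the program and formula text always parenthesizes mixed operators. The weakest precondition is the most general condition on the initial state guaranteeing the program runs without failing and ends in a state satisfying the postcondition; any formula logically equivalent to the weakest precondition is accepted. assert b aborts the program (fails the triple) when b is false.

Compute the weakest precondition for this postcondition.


Working backward. After the program, the postcondition lim = 5 ∧ (n > -7 ∨ lim + 5 ≤ lim - 6) must hold; in canonical form it is lim = 5 ∧ n > -7.
Before lim := n - 3: n = 8 ∧ n > -7
Before n := lim: lim = 8 ∧ lim > -7
Before assert ¬(n ≠ 7): (¬(n ≠ 7)) ∧ lim = 8 ∧ lim > -7
Before lim := lim - 4: (¬(n ≠ 7)) ∧ lim = 12 ∧ lim > -3
Answer: WP = (¬(n ≠ 7)) ∧ lim = 12 ∧ lim > -3


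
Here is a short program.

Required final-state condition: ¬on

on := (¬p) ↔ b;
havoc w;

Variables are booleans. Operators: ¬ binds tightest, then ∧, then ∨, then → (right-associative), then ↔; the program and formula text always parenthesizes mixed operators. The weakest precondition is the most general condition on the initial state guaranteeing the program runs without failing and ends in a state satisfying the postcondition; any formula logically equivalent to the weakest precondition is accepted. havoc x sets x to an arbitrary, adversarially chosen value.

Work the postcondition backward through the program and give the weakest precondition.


Working backward. After the program, ¬on must hold.
Before havoc w: ¬on
Before on := (¬p) ↔ b: ¬((¬p) ↔ b)
Answer: WP = ¬((¬p) ↔ b)


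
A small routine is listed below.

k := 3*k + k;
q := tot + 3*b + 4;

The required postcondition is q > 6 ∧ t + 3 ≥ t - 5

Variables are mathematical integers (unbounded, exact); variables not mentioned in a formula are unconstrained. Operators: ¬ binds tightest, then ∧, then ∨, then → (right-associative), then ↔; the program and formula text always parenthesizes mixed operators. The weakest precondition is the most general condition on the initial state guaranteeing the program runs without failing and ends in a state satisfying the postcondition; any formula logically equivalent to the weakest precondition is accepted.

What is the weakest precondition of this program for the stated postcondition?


Working backward. After the program, the postcondition q > 6 ∧ t + 3 ≥ t - 5 must hold; in canonical form it is q > 6.
Before q := tot + 3*b + 4: 3*b + tot > 2
Before k := 3*k + k: 3*b + tot > 2
Answer: WP = 3*b + tot > 2


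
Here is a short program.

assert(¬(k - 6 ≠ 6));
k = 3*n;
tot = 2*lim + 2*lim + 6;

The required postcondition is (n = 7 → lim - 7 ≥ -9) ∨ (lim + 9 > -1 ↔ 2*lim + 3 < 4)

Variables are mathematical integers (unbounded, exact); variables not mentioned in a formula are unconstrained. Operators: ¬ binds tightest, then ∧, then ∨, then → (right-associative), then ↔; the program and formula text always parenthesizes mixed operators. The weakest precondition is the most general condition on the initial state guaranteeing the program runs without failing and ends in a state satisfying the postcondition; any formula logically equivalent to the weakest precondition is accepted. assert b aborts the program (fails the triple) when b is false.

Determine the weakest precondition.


Working backward. After the program, the postcondition (n = 7 → lim - 7 ≥ -9) ∨ (lim + 9 > -1 ↔ 2*lim + 3 < 4) must hold; in canonical form it is (n = 7 → lim ≥ -2) ∨ (lim > -10 ↔ 2*lim < 1).
Before tot := 2*lim + 2*lim + 6: (n = 7 → lim ≥ -2) ∨ (lim > -10 ↔ 2*lim < 1)
Before k := 3*n: (n = 7 → lim ≥ -2) ∨ (lim > -10 ↔ 2*lim < 1)
Before assert ¬(k - 6 ≠ 6): (¬(k ≠ 12)) ∧ ((n = 7 → lim ≥ -2) ∨ (lim > -10 ↔ 2*lim < 1))
Answer: WP = (¬(k ≠ 12)) ∧ ((n = 7 → lim ≥ -2) ∨ (lim > -10 ↔ 2*lim < 1))


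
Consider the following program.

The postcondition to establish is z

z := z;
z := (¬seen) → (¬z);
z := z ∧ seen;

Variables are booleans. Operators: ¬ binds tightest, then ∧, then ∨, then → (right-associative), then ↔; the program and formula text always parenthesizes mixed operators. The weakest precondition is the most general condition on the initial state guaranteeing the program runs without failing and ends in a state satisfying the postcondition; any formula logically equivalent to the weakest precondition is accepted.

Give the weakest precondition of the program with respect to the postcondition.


Working backward. After the program, z must hold.
Before z := z ∧ seen: z ∧ seen
Before z := (¬seen) → (¬z): ((¬seen) → (¬z)) ∧ seen
Before z := z: ((¬seen) → (¬z)) ∧ seen
Answer: WP = ((¬seen) → (¬z)) ∧ seen


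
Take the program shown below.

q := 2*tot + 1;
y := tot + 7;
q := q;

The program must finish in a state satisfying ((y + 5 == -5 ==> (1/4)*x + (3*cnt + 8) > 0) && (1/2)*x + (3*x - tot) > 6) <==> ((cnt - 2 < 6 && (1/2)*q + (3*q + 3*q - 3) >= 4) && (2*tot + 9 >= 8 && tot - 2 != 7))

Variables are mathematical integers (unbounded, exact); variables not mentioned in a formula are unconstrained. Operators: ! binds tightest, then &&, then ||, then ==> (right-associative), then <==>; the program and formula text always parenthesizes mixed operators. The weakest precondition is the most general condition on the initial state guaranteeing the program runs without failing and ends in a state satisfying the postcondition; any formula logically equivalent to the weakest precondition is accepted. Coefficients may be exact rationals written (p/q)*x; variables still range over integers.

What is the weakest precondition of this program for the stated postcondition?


Working backward. After the program, the postcondition ((y + 5 == -5 ==> (1/4)*x + (3*cnt + 8) > 0) && (1/2)*x + (3*x - tot) > 6) <==> ((cnt - 2 < 6 && (1/2)*q + (3*q + 3*q - 3) >= 4) && (2*tot + 9 >= 8 && tot - 2 != 7)) must hold; in canonical form it is ((y == -10 ==> 3*cnt + (1/4)*x > -8) && (7/2)*x > tot + 6) <==> (cnt < 8 && (13/2)*q >= 7 && 2*tot >= -1 && tot != 9).
Before q := q: ((y == -10 ==> 3*cnt + (1/4)*x > -8) && (7/2)*x > tot + 6) <==> (cnt < 8 && (13/2)*q >= 7 && 2*tot >= -1 && tot != 9)
Before y := tot + 7: ((tot == -17 ==> 3*cnt + (1/4)*x > -8) && (7/2)*x > tot + 6) <==> (cnt < 8 && (13/2)*q >= 7 && 2*tot >= -1 && tot != 9)
Before q := 2*tot + 1: ((tot == -17 ==> 3*cnt + (1/4)*x > -8) && (7/2)*x > tot + 6) <==> (cnt < 8 && 13*tot >= 1/2 && 2*tot >= -1 && tot != 9)
Answer: WP = ((tot == -17 ==> 3*cnt + (1/4)*x > -8) && (7/2)*x > tot + 6) <==> (cnt < 8 && 13*tot >= 1/2 && 2*tot >= -1 && tot != 9)


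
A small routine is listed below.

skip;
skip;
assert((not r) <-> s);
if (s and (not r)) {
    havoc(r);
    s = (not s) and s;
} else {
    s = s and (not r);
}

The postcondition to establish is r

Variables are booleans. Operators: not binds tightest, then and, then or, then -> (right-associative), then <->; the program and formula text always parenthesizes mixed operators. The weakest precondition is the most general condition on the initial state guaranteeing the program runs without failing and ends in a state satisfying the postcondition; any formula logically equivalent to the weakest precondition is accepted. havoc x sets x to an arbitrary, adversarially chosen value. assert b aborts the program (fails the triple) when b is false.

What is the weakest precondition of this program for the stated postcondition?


Working backward. After the program, r must hold.
Then branch requires false; else branch requires r.
Before the if: (not (s and (not r))) and ((not (s and (not r))) -> r)
Before assert (not r) <-> s: ((not r) <-> s) and (not (s and (not r))) and ((not (s and (not r))) -> r)
Before skip: ((not r) <-> s) and (not (s and (not r))) and ((not (s and (not r))) -> r)
Before skip: ((not r) <-> s) and (not (s and (not r))) and ((not (s and (not r))) -> r)
Answer: WP = ((not r) <-> s) and (not (s and (not r))) and ((not (s and (not r))) -> r)
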